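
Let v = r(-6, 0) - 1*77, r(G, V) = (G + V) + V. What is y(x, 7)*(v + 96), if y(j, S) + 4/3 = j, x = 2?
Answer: 26/3 ≈ 8.6667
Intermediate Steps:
r(G, V) = G + 2*V
y(j, S) = -4/3 + j
v = -83 (v = (-6 + 2*0) - 1*77 = (-6 + 0) - 77 = -6 - 77 = -83)
y(x, 7)*(v + 96) = (-4/3 + 2)*(-83 + 96) = (⅔)*13 = 26/3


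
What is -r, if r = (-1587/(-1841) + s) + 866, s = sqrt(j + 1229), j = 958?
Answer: -1595893/1841 - 27*sqrt(3) ≈ -913.63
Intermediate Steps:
s = 27*sqrt(3) (s = sqrt(958 + 1229) = sqrt(2187) = 27*sqrt(3) ≈ 46.765)
r = 1595893/1841 + 27*sqrt(3) (r = (-1587/(-1841) + 27*sqrt(3)) + 866 = (-1587*(-1/1841) + 27*sqrt(3)) + 866 = (1587/1841 + 27*sqrt(3)) + 866 = 1595893/1841 + 27*sqrt(3) ≈ 913.63)
-r = -(1595893/1841 + 27*sqrt(3)) = -1595893/1841 - 27*sqrt(3)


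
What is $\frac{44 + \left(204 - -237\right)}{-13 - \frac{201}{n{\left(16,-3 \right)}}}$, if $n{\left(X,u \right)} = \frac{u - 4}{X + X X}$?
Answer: $\frac{3395}{54581} \approx 0.062201$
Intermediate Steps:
$n{\left(X,u \right)} = \frac{-4 + u}{X + X^{2}}$
$\frac{44 + \left(204 - -237\right)}{-13 - \frac{201}{n{\left(16,-3 \right)}}} = \frac{44 + \left(204 - -237\right)}{-13 - \frac{201}{\frac{1}{16} \frac{1}{1 + 16} \left(-4 - 3\right)}} = \frac{44 + \left(204 + 237\right)}{-13 - \frac{201}{\frac{1}{16} \cdot \frac{1}{17} \left(-7\right)}} = \frac{44 + 441}{-13 - \frac{201}{\frac{1}{16} \cdot \frac{1}{17} \left(-7\right)}} = \frac{485}{-13 - \frac{201}{- \frac{7}{272}}} = \frac{485}{-13 - - \frac{54672}{7}} = \frac{485}{-13 + \frac{54672}{7}} = \frac{485}{\frac{54581}{7}} = 485 \cdot \frac{7}{54581} = \frac{3395}{54581}$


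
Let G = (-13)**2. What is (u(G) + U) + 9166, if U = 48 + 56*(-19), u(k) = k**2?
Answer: 36711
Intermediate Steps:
G = 169
U = -1016 (U = 48 - 1064 = -1016)
(u(G) + U) + 9166 = (169**2 - 1016) + 9166 = (28561 - 1016) + 9166 = 27545 + 9166 = 36711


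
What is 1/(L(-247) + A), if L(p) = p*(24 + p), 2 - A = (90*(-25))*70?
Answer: 1/212583 ≈ 4.7040e-6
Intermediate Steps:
A = 157502 (A = 2 - 90*(-25)*70 = 2 - (-2250)*70 = 2 - 1*(-157500) = 2 + 157500 = 157502)
1/(L(-247) + A) = 1/(-247*(24 - 247) + 157502) = 1/(-247*(-223) + 157502) = 1/(55081 + 157502) = 1/212583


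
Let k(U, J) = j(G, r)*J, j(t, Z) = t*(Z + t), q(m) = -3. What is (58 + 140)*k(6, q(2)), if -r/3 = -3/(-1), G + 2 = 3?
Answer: 4752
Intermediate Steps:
G = 1 (G = -2 + 3 = 1)
r = -9 (r = -(-9)/(-1) = -(-9)*(-1) = -3*3 = -9)
k(U, J) = -8*J (k(U, J) = (1*(-9 + 1))*J = (1*(-8))*J = -8*J)
(58 + 140)*k(6, q(2)) = (58 + 140)*(-8*(-3)) = 198*24 = 4752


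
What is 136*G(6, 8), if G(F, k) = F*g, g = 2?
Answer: 1632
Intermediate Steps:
G(F, k) = 2*F (G(F, k) = F*2 = 2*F)
136*G(6, 8) = 136*(2*6) = 136*12 = 1632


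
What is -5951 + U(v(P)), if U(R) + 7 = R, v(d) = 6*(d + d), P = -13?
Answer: -6114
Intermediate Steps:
v(d) = 12*d (v(d) = 6*(2*d) = 12*d)
U(R) = -7 + R
-5951 + U(v(P)) = -5951 + (-7 + 12*(-13)) = -5951 + (-7 - 156) = -5951 - 163 = -6114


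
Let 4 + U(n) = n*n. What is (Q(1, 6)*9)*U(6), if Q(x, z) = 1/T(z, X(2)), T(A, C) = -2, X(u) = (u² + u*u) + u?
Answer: -144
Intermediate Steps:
X(u) = u + 2*u² (X(u) = (u² + u²) + u = 2*u² + u = u + 2*u²)
U(n) = -4 + n² (U(n) = -4 + n*n = -4 + n²)
Q(x, z) = -½ (Q(x, z) = 1/(-2) = -½)
(Q(1, 6)*9)*U(6) = (-½*9)*(-4 + 6²) = -9*(-4 + 36)/2 = -9/2*32 = -144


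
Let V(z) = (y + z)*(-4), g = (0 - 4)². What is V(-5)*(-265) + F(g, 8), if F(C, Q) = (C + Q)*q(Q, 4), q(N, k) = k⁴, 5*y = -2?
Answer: 420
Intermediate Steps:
y = -⅖ (y = (⅕)*(-2) = -⅖ ≈ -0.40000)
g = 16 (g = (-4)² = 16)
F(C, Q) = 256*C + 256*Q (F(C, Q) = (C + Q)*4⁴ = (C + Q)*256 = 256*C + 256*Q)
V(z) = 8/5 - 4*z (V(z) = (-⅖ + z)*(-4) = 8/5 - 4*z)
V(-5)*(-265) + F(g, 8) = (8/5 - 4*(-5))*(-265) + (256*16 + 256*8) = (8/5 + 20)*(-265) + (4096 + 2048) = (108/5)*(-265) + 6144 = -5724 + 6144 = 420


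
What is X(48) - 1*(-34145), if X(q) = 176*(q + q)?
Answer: 51041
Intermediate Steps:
X(q) = 352*q (X(q) = 176*(2*q) = 352*q)
X(48) - 1*(-34145) = 352*48 - 1*(-34145) = 16896 + 34145 = 51041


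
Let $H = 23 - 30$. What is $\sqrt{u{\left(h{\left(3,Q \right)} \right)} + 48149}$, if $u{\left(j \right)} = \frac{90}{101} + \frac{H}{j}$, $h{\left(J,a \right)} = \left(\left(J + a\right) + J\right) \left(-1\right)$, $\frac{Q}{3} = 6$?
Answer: $\frac{\sqrt{70729922058}}{1212} \approx 219.43$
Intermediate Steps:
$Q = 18$ ($Q = 3 \cdot 6 = 18$)
$H = -7$
$h{\left(J,a \right)} = - a - 2 J$ ($h{\left(J,a \right)} = \left(a + 2 J\right) \left(-1\right) = - a - 2 J$)
$u{\left(j \right)} = \frac{90}{101} - \frac{7}{j}$
$\sqrt{u{\left(h{\left(3,Q \right)} \right)} + 48149} = \sqrt{\left(\frac{90}{101} - \frac{7}{\left(-1\right) 18 - 6}\right) + 48149} = \sqrt{\left(\frac{90}{101} - \frac{7}{-18 - 6}\right) + 48149} = \sqrt{\left(\frac{90}{101} - \frac{7}{-24}\right) + 48149} = \sqrt{\left(\frac{90}{101} - - \frac{7}{24}\right) + 48149} = \sqrt{\left(\frac{90}{101} + \frac{7}{24}\right) + 48149} = \sqrt{\frac{2867}{2424} + 48149} = \sqrt{\frac{116716043}{2424}} = \frac{\sqrt{70729922058}}{1212}$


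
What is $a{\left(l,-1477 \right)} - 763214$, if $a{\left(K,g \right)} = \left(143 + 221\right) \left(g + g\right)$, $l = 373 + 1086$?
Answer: $-1838470$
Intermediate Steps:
$l = 1459$
$a{\left(K,g \right)} = 728 g$ ($a{\left(K,g \right)} = 364 \cdot 2 g = 728 g$)
$a{\left(l,-1477 \right)} - 763214 = 728 \left(-1477\right) - 763214 = -1075256 - 763214 = -1838470$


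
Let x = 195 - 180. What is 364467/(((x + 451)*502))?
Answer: 364467/233932 ≈ 1.5580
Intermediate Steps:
x = 15
364467/(((x + 451)*502)) = 364467/(((15 + 451)*502)) = 364467/((466*502)) = 364467/233932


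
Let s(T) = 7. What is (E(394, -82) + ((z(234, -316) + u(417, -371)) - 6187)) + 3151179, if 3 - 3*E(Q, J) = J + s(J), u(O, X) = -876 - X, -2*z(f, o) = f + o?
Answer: 3144554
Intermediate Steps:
z(f, o) = -f/2 - o/2 (z(f, o) = -(f + o)/2 = -f/2 - o/2)
E(Q, J) = -4/3 - J/3 (E(Q, J) = 1 - (J + 7)/3 = 1 - (7 + J)/3 = 1 + (-7/3 - J/3) = -4/3 - J/3)
(E(394, -82) + ((z(234, -316) + u(417, -371)) - 6187)) + 3151179 = ((-4/3 - 1/3*(-82)) + (((-1/2*234 - 1/2*(-316)) + (-876 - 1*(-371))) - 6187)) + 3151179 = ((-4/3 + 82/3) + (((-117 + 158) + (-876 + 371)) - 6187)) + 3151179 = (26 + ((41 - 505) - 6187)) + 3151179 = (26 + (-464 - 6187)) + 3151179 = (26 - 6651) + 3151179 = -6625 + 3151179 = 3144554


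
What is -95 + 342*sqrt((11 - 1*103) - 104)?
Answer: -95 + 4788*I ≈ -95.0 + 4788.0*I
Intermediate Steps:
-95 + 342*sqrt((11 - 1*103) - 104) = -95 + 342*sqrt((11 - 103) - 104) = -95 + 342*sqrt(-92 - 104) = -95 + 342*sqrt(-196) = -95 + 342*(14*I) = -95 + 4788*I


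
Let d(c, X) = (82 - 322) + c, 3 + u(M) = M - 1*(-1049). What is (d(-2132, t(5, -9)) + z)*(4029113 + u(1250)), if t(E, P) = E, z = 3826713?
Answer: 15417482726469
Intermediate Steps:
u(M) = 1046 + M (u(M) = -3 + (M - 1*(-1049)) = -3 + (M + 1049) = -3 + (1049 + M) = 1046 + M)
d(c, X) = -240 + c
(d(-2132, t(5, -9)) + z)*(4029113 + u(1250)) = ((-240 - 2132) + 3826713)*(4029113 + (1046 + 1250)) = (-2372 + 3826713)*(4029113 + 2296) = 3824341*4031409 = 15417482726469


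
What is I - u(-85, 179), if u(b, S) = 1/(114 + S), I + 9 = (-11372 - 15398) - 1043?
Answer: -8151847/293 ≈ -27822.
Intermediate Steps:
I = -27822 (I = -9 + ((-11372 - 15398) - 1043) = -9 + (-26770 - 1043) = -9 - 27813 = -27822)
I - u(-85, 179) = -27822 - 1/(114 + 179) = -27822 - 1/293 = -8151847/293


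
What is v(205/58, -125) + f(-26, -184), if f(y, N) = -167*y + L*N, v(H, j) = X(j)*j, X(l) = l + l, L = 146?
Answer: 8728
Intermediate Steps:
X(l) = 2*l
v(H, j) = 2*j² (v(H, j) = (2*j)*j = 2*j²)
f(y, N) = -167*y + 146*N
v(205/58, -125) + f(-26, -184) = 2*(-125)² + (-167*(-26) + 146*(-184)) = 2*15625 + (4342 - 26864) = 31250 - 22522 = 8728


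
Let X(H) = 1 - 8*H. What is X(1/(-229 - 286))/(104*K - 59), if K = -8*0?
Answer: -523/30385 ≈ -0.017212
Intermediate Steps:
K = 0
X(1/(-229 - 286))/(104*K - 59) = (1 - 8/(-229 - 286))/(104*0 - 59) = (1 - 8/(-515))/(0 - 59) = (1 - 8*(-1/515))/(-59) = (1 + 8/515)*(-1/59) = (523/515)*(-1/59) = -523/30385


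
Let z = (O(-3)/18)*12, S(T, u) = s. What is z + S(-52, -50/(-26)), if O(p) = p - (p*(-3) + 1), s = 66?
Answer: 172/3 ≈ 57.333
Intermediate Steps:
S(T, u) = 66
O(p) = -1 + 4*p (O(p) = p - (-3*p + 1) = p - (1 - 3*p) = p + (-1 + 3*p) = -1 + 4*p)
z = -26/3 (z = ((-1 + 4*(-3))/18)*12 = ((-1 - 12)*(1/18))*12 = -13*1/18*12 = -13/18*12 = -26/3 ≈ -8.6667)
z + S(-52, -50/(-26)) = -26/3 + 66 = 172/3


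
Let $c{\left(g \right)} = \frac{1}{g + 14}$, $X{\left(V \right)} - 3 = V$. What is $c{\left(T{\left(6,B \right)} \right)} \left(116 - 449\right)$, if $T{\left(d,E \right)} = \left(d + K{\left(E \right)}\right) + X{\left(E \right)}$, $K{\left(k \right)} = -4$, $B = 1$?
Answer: $- \frac{333}{20} \approx -16.65$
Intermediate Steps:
$X{\left(V \right)} = 3 + V$
$T{\left(d,E \right)} = -1 + E + d$ ($T{\left(d,E \right)} = \left(d - 4\right) + \left(3 + E\right) = \left(-4 + d\right) + \left(3 + E\right) = -1 + E + d$)
$c{\left(g \right)} = \frac{1}{14 + g}$
$c{\left(T{\left(6,B \right)} \right)} \left(116 - 449\right) = \frac{116 - 449}{14 + \left(-1 + 1 + 6\right)} = \frac{1}{14 + 6} \left(-333\right) = \frac{1}{20} \left(-333\right) = - \frac{333}{20}$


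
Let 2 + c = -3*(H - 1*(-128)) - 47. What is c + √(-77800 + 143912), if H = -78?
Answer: -199 + 8*√1033 ≈ 58.123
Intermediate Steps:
c = -199 (c = -2 + (-3*(-78 - 1*(-128)) - 47) = -2 + (-3*(-78 + 128) - 47) = -2 + (-3*50 - 47) = -2 + (-150 - 47) = -2 - 197 = -199)
c + √(-77800 + 143912) = -199 + √(-77800 + 143912) = -199 + √66112 = -199 + 8*√1033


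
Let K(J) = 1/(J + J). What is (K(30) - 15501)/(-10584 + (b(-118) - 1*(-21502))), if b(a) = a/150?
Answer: -4650295/3275164 ≈ -1.4199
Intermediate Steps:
b(a) = a/150 (b(a) = a*(1/150) = a/150)
K(J) = 1/(2*J)
(K(30) - 15501)/(-10584 + (b(-118) - 1*(-21502))) = ((½)/30 - 15501)/(-10584 + ((1/150)*(-118) - 1*(-21502))) = ((½)*(1/30) - 15501)/(-10584 + (-59/75 + 21502)) = (1/60 - 15501)/(-10584 + 1612591/75) = -930059/(60*818791/75) = -930059/60*75/818791 = -4650295/3275164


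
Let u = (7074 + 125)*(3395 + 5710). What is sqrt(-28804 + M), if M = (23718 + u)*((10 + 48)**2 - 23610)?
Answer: I*sqrt(1327542659602) ≈ 1.1522e+6*I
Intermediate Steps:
u = 65546895 (u = 7199*9105 = 65546895)
M = -1327542630798 (M = (23718 + 65546895)*((10 + 48)**2 - 23610) = 65570613*(58**2 - 23610) = 65570613*(3364 - 23610) = 65570613*(-20246) = -1327542630798)
sqrt(-28804 + M) = sqrt(-28804 - 1327542630798) = sqrt(-1327542659602) = I*sqrt(1327542659602)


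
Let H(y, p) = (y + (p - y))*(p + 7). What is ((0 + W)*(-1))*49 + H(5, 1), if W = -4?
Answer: 204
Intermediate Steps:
H(y, p) = p*(7 + p)
((0 + W)*(-1))*49 + H(5, 1) = ((0 - 4)*(-1))*49 + 1*(7 + 1) = -4*(-1)*49 + 1*8 = 4*49 + 8 = 196 + 8 = 204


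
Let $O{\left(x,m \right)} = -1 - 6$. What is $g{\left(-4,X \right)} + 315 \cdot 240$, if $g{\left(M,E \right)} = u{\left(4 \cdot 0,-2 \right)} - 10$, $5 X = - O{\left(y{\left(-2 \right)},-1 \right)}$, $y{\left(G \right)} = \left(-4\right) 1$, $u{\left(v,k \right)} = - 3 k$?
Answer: $75596$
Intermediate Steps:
$y{\left(G \right)} = -4$
$O{\left(x,m \right)} = -7$ ($O{\left(x,m \right)} = -1 - 6 = -7$)
$X = \frac{7}{5}$ ($X = \frac{\left(-1\right) \left(-7\right)}{5} = \frac{1}{5} \cdot 7 = \frac{7}{5} \approx 1.4$)
$g{\left(M,E \right)} = -4$ ($g{\left(M,E \right)} = \left(-3\right) \left(-2\right) - 10 = 6 - 10 = -4$)
$g{\left(-4,X \right)} + 315 \cdot 240 = -4 + 315 \cdot 240 = -4 + 75600 = 75596$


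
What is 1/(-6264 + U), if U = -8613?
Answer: -1/14877 ≈ -6.7218e-5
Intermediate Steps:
1/(-6264 + U) = 1/(-6264 - 8613) = 1/(-14877) = -1/14877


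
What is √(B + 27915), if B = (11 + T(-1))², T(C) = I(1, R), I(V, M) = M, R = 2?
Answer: 2*√7021 ≈ 167.58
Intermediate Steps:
T(C) = 2
B = 169 (B = (11 + 2)² = 13² = 169)
√(B + 27915) = √(169 + 27915) = √28084 = 2*√7021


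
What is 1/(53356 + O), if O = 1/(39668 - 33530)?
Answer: 6138/327499129 ≈ 1.8742e-5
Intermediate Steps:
O = 1/6138 ≈ 0.00016292
1/(53356 + O) = 1/(53356 + 1/6138) = 1/(327499129/6138) = 6138/327499129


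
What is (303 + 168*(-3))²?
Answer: 40401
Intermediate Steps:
(303 + 168*(-3))² = (303 - 504)² = (-201)² = 40401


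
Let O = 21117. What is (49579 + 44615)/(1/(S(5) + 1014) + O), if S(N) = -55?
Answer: 45166023/10125602 ≈ 4.4606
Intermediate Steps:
(49579 + 44615)/(1/(S(5) + 1014) + O) = (49579 + 44615)/(1/(-55 + 1014) + 21117) = 94194/(1/959 + 21117) = 94194/(20251204/959) = 94194*(959/20251204) = 45166023/10125602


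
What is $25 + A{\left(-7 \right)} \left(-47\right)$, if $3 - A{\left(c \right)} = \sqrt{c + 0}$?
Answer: $-116 + 47 i \sqrt{7} \approx -116.0 + 124.35 i$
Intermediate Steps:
$A{\left(c \right)} = 3 - \sqrt{c}$ ($A{\left(c \right)} = 3 - \sqrt{c + 0} = 3 - \sqrt{c}$)
$25 + A{\left(-7 \right)} \left(-47\right) = 25 + \left(3 - \sqrt{-7}\right) \left(-47\right) = 25 + \left(3 - i \sqrt{7}\right) \left(-47\right) = 25 - \left(141 - 47 i \sqrt{7}\right) = -116 + 47 i \sqrt{7}$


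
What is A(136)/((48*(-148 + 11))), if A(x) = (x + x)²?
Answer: -4624/411 ≈ -11.251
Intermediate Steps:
A(x) = 4*x² (A(x) = (2*x)² = 4*x²)
A(136)/((48*(-148 + 11))) = (4*136²)/((48*(-148 + 11))) = (4*18496)/((48*(-137))) = 73984/(-6576) = 73984*(-1/6576) = -4624/411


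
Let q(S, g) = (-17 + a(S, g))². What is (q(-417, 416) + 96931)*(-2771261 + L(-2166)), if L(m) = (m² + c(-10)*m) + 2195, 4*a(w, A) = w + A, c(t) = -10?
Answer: 1512215278275/8 ≈ 1.8903e+11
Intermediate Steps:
a(w, A) = A/4 + w/4 (a(w, A) = (w + A)/4 = (A + w)/4 = A/4 + w/4)
q(S, g) = (-17 + S/4 + g/4)² (q(S, g) = (-17 + (g/4 + S/4))² = (-17 + (S/4 + g/4))² = (-17 + S/4 + g/4)²)
L(m) = 2195 + m² - 10*m (L(m) = (m² - 10*m) + 2195 = 2195 + m² - 10*m)
(q(-417, 416) + 96931)*(-2771261 + L(-2166)) = ((-68 - 417 + 416)²/16 + 96931)*(-2771261 + (2195 + (-2166)² - 10*(-2166))) = ((1/16)*(-69)² + 96931)*(-2771261 + (2195 + 4691556 + 21660)) = ((1/16)*4761 + 96931)*(-2771261 + 4715411) = (4761/16 + 96931)*1944150 = (1555657/16)*1944150 = 1512215278275/8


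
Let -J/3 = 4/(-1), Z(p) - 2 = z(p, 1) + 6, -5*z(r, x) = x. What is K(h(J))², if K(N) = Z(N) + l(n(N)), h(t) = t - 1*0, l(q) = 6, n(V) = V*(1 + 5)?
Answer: 4761/25 ≈ 190.44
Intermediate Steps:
n(V) = 6*V (n(V) = V*6 = 6*V)
z(r, x) = -x/5
Z(p) = 39/5 (Z(p) = 2 + (-⅕*1 + 6) = 2 + (-⅕ + 6) = 2 + 29/5 = 39/5)
J = 12 (J = -12/(-1) = -12*(-1) = -3*(-4) = 12)
h(t) = t (h(t) = t + 0 = t)
K(N) = 69/5 (K(N) = 39/5 + 6 = 69/5)
K(h(J))² = (69/5)² = 4761/25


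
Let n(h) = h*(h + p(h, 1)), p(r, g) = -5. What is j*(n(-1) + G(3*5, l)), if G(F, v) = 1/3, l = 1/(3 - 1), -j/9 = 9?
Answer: -513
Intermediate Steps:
n(h) = h*(-5 + h) (n(h) = h*(h - 5) = h*(-5 + h))
j = -81 (j = -9*9 = -81)
l = ½ (l = 1/2 = ½ ≈ 0.50000)
G(F, v) = ⅓
j*(n(-1) + G(3*5, l)) = -81*(-(-5 - 1) + ⅓) = -81*(-1*(-6) + ⅓) = -81*(6 + ⅓) = -81*19/3 = -513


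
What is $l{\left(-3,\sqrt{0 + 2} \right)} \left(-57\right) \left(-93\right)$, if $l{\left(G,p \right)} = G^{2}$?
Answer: $47709$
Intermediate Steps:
$l{\left(-3,\sqrt{0 + 2} \right)} \left(-57\right) \left(-93\right) = \left(-3\right)^{2} \left(-57\right) \left(-93\right) = 9 \left(-57\right) \left(-93\right) = \left(-513\right) \left(-93\right) = 47709$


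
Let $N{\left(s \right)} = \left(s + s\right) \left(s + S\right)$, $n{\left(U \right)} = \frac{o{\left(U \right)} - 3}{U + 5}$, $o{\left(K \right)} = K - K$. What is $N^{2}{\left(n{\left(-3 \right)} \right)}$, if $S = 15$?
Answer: $\frac{6561}{4} \approx 1640.3$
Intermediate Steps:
$o{\left(K \right)} = 0$
$n{\left(U \right)} = - \frac{3}{5 + U}$ ($n{\left(U \right)} = \frac{0 - 3}{U + 5} = - \frac{3}{5 + U}$)
$N{\left(s \right)} = 2 s \left(15 + s\right)$ ($N{\left(s \right)} = \left(s + s\right) \left(s + 15\right) = 2 s \left(15 + s\right)$)
$N^{2}{\left(n{\left(-3 \right)} \right)} = \left(2 \left(- \frac{3}{5 - 3}\right) \left(15 - \frac{3}{5 - 3}\right)\right)^{2} = \left(2 \left(- \frac{3}{2}\right) \left(15 - \frac{3}{2}\right)\right)^{2} = \left(2 \left(- \frac{3}{2}\right) \frac{27}{2}\right)^{2} = \left(- \frac{81}{2}\right)^{2} = \frac{6561}{4}$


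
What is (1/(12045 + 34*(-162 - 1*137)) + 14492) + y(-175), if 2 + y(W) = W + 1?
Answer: 26899765/1879 ≈ 14316.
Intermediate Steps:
y(W) = -1 + W (y(W) = -2 + (W + 1) = -2 + (1 + W) = -1 + W)
(1/(12045 + 34*(-162 - 1*137)) + 14492) + y(-175) = (1/(12045 + 34*(-162 - 1*137)) + 14492) + (-1 - 175) = (1/(12045 + 34*(-162 - 137)) + 14492) - 176 = (1/(12045 + 34*(-299)) + 14492) - 176 = (1/(12045 - 10166) + 14492) - 176 = (1/1879 + 14492) - 176 = 27230469/1879 - 176 = 26899765/1879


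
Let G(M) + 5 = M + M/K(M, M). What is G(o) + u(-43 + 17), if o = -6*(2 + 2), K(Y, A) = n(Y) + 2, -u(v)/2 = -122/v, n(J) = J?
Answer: -5333/143 ≈ -37.294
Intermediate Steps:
u(v) = 244/v (u(v) = -(-244)/v = 244/v)
K(Y, A) = 2 + Y (K(Y, A) = Y + 2 = 2 + Y)
o = -24 (o = -6*4 = -24)
G(M) = -5 + M + M/(2 + M) (G(M) = -5 + (M + M/(2 + M)) = -5 + M + M/(2 + M))
G(o) + u(-43 + 17) = (-24 + (-5 - 24)*(2 - 24))/(2 - 24) + 244/(-43 + 17) = (-24 - 29*(-22))/(-22) + 244/(-26) = -(-24 + 638)/22 + 244*(-1/26) = -1/22*614 - 122/13 = -307/11 - 122/13 = -5333/143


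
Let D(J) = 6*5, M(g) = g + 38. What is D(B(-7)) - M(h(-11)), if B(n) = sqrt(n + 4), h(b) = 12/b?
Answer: -76/11 ≈ -6.9091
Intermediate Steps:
M(g) = 38 + g
B(n) = sqrt(4 + n)
D(J) = 30
D(B(-7)) - M(h(-11)) = 30 - (38 + 12/(-11)) = 30 - (38 + 12*(-1/11)) = 30 - (38 - 12/11) = 30 - 1*406/11 = 30 - 406/11 = -76/11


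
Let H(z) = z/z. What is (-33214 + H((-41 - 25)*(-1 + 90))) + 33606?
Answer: 393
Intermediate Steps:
H(z) = 1
(-33214 + H((-41 - 25)*(-1 + 90))) + 33606 = (-33214 + 1) + 33606 = -33213 + 33606 = 393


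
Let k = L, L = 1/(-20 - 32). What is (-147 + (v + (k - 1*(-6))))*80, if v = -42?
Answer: -190340/13 ≈ -14642.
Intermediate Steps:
L = -1/52 (L = 1/(-52) = -1/52 ≈ -0.019231)
k = -1/52 ≈ -0.019231
(-147 + (v + (k - 1*(-6))))*80 = (-147 + (-42 + (-1/52 - 1*(-6))))*80 = (-147 + (-42 + (-1/52 + 6)))*80 = (-147 + (-42 + 311/52))*80 = (-147 - 1873/52)*80 = -9517/52*80 = -190340/13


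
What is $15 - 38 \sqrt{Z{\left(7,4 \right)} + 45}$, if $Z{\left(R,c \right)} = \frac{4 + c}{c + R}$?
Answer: $15 - \frac{38 \sqrt{5533}}{11} \approx -241.96$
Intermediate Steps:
$Z{\left(R,c \right)} = \frac{4 + c}{R + c}$
$15 - 38 \sqrt{Z{\left(7,4 \right)} + 45} = 15 - 38 \sqrt{\frac{4 + 4}{7 + 4} + 45} = 15 - 38 \sqrt{\frac{1}{11} \cdot 8 + 45} = 15 - 38 \sqrt{\frac{8}{11} + 45} = 15 - 38 \sqrt{\frac{503}{11}} = 15 - 38 \frac{\sqrt{5533}}{11} = 15 - \frac{38 \sqrt{5533}}{11}$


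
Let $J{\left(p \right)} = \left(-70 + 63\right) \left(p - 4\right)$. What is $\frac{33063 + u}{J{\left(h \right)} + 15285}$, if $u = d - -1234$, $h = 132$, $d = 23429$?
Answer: $\frac{57726}{14389} \approx 4.0118$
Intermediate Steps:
$J{\left(p \right)} = 28 - 7 p$ ($J{\left(p \right)} = - 7 \left(-4 + p\right) = 28 - 7 p$)
$u = 24663$ ($u = 23429 - -1234 = 23429 + 1234 = 24663$)
$\frac{33063 + u}{J{\left(h \right)} + 15285} = \frac{33063 + 24663}{\left(28 - 924\right) + 15285} = \frac{57726}{\left(28 - 924\right) + 15285} = \frac{57726}{-896 + 15285} = \frac{57726}{14389}$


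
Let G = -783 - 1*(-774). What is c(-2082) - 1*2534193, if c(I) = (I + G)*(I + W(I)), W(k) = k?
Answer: 6172731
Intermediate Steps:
G = -9 (G = -783 + 774 = -9)
c(I) = 2*I*(-9 + I) (c(I) = (I - 9)*(I + I) = (-9 + I)*(2*I) = 2*I*(-9 + I))
c(-2082) - 1*2534193 = 2*(-2082)*(-9 - 2082) - 1*2534193 = 2*(-2082)*(-2091) - 2534193 = 8706924 - 2534193 = 6172731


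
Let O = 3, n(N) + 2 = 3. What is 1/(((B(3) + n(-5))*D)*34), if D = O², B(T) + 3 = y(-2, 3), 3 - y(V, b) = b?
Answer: -1/612 ≈ -0.0016340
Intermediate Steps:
y(V, b) = 3 - b
n(N) = 1 (n(N) = -2 + 3 = 1)
B(T) = -3 (B(T) = -3 + (3 - 1*3) = -3 + (3 - 3) = -3 + 0 = -3)
D = 9 (D = 3² = 9)
1/(((B(3) + n(-5))*D)*34) = 1/(((-3 + 1)*9)*34) = 1/(-2*9*34) = 1/(-18*34) = 1/(-612) = -1/612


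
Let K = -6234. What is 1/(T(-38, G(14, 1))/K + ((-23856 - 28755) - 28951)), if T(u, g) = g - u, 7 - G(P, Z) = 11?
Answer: -3117/254228771 ≈ -1.2261e-5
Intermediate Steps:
G(P, Z) = -4 (G(P, Z) = 7 - 1*11 = 7 - 11 = -4)
1/(T(-38, G(14, 1))/K + ((-23856 - 28755) - 28951)) = 1/((-4 - 1*(-38))/(-6234) + ((-23856 - 28755) - 28951)) = 1/((-4 + 38)*(-1/6234) + (-52611 - 28951)) = 1/(34*(-1/6234) - 81562) = 1/(-17/3117 - 81562) = 1/(-254228771/3117) = -3117/254228771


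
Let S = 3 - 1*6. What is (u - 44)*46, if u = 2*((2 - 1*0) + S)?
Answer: -2116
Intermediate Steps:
S = -3 (S = 3 - 6 = -3)
u = -2 (u = 2*((2 - 1*0) - 3) = 2*((2 + 0) - 3) = 2*(2 - 3) = 2*(-1) = -2)
(u - 44)*46 = (-2 - 44)*46 = -46*46 = -2116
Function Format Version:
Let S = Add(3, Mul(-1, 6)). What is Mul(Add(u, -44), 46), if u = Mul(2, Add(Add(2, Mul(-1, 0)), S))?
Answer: -2116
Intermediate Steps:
S = -3 (S = Add(3, -6) = -3)
u = -2 (u = Mul(2, Add(Add(2, Mul(-1, 0)), -3)) = Mul(2, Add(Add(2, 0), -3)) = Mul(2, Add(2, -3)) = Mul(2, -1) = -2)
Mul(Add(u, -44), 46) = Mul(Add(-2, -44), 46) = Mul(-46, 46) = -2116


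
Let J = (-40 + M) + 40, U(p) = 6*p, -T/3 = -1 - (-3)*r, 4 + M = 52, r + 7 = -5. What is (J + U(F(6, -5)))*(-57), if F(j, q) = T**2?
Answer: -4216518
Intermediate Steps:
r = -12 (r = -7 - 5 = -12)
M = 48 (M = -4 + 52 = 48)
T = 111 (T = -3*(-1 - (-3)*(-12)) = -3*(-1 - 1*36) = -3*(-1 - 36) = -3*(-37) = 111)
F(j, q) = 12321 (F(j, q) = 111**2 = 12321)
J = 48 (J = (-40 + 48) + 40 = 8 + 40 = 48)
(J + U(F(6, -5)))*(-57) = (48 + 6*12321)*(-57) = (48 + 73926)*(-57) = 73974*(-57) = -4216518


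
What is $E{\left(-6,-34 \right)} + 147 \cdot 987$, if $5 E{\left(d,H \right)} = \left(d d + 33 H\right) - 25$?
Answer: $\frac{724334}{5} \approx 1.4487 \cdot 10^{5}$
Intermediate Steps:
$E{\left(d,H \right)} = -5 + \frac{d^{2}}{5} + \frac{33 H}{5}$ ($E{\left(d,H \right)} = \frac{\left(d d + 33 H\right) - 25}{5} = \frac{\left(d^{2} + 33 H\right) - 25}{5} = \frac{-25 + d^{2} + 33 H}{5} = -5 + \frac{d^{2}}{5} + \frac{33 H}{5}$)
$E{\left(-6,-34 \right)} + 147 \cdot 987 = \left(-5 + \frac{\left(-6\right)^{2}}{5} + \frac{33}{5} \left(-34\right)\right) + 147 \cdot 987 = \left(-5 + \frac{1}{5} \cdot 36 - \frac{1122}{5}\right) + 145089 = \left(-5 + \frac{36}{5} - \frac{1122}{5}\right) + 145089 = - \frac{1111}{5} + 145089 = \frac{724334}{5}$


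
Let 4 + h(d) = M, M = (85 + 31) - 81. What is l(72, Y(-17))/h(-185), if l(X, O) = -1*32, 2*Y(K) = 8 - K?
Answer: -32/31 ≈ -1.0323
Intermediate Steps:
Y(K) = 4 - K/2 (Y(K) = (8 - K)/2 = 4 - K/2)
l(X, O) = -32
M = 35 (M = 116 - 81 = 35)
h(d) = 31 (h(d) = -4 + 35 = 31)
l(72, Y(-17))/h(-185) = -32/31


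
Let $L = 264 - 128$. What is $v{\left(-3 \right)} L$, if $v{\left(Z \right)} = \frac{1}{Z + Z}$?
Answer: $- \frac{68}{3} \approx -22.667$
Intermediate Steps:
$v{\left(Z \right)} = \frac{1}{2 Z}$
$L = 136$
$v{\left(-3 \right)} L = \frac{1}{2 \left(-3\right)} 136 = \frac{1}{2} \left(- \frac{1}{3}\right) 136 = \left(- \frac{1}{6}\right) 136 = - \frac{68}{3}$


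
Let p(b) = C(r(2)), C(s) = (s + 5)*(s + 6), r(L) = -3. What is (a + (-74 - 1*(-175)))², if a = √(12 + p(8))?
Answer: 10219 + 606*√2 ≈ 11076.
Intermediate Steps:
C(s) = (5 + s)*(6 + s)
p(b) = 6 (p(b) = 30 + (-3)² + 11*(-3) = 30 + 9 - 33 = 6)
a = 3*√2 (a = √(12 + 6) = √18 = 3*√2 ≈ 4.2426)
(a + (-74 - 1*(-175)))² = (3*√2 + (-74 - 1*(-175)))² = (3*√2 + (-74 + 175))² = (3*√2 + 101)² = (101 + 3*√2)²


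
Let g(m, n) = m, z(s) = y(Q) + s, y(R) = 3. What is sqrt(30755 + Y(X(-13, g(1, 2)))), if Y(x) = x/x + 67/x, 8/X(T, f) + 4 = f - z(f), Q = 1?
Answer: sqrt(491158)/4 ≈ 175.21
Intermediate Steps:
z(s) = 3 + s
X(T, f) = -8/7 (X(T, f) = 8/(-4 + (f - (3 + f))) = 8/(-4 + (f + (-3 - f))) = 8/(-4 - 3) = 8/(-7) = 8*(-1/7) = -8/7)
Y(x) = 1 + 67/x
sqrt(30755 + Y(X(-13, g(1, 2)))) = sqrt(30755 + (67 - 8/7)/(-8/7)) = sqrt(30755 - 7/8*461/7) = sqrt(30755 - 461/8) = sqrt(245579/8) = sqrt(491158)/4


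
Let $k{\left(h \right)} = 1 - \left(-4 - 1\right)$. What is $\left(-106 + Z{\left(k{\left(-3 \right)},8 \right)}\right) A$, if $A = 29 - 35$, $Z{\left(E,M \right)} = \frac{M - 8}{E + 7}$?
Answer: $636$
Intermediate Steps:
$k{\left(h \right)} = 6$ ($k{\left(h \right)} = 1 - \left(-4 - 1\right) = 1 - -5 = 1 + 5 = 6$)
$Z{\left(E,M \right)} = \frac{-8 + M}{7 + E}$
$A = -6$
$\left(-106 + Z{\left(k{\left(-3 \right)},8 \right)}\right) A = \left(-106 + \frac{-8 + 8}{7 + 6}\right) \left(-6\right) = \left(-106 + \frac{1}{13} \cdot 0\right) \left(-6\right) = \left(-106 + 0\right) \left(-6\right) = \left(-106\right) \left(-6\right) = 636$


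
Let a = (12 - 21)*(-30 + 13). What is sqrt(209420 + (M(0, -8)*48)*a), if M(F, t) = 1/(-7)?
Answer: 2*sqrt(2552543)/7 ≈ 456.48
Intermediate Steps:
a = 153 (a = -9*(-17) = 153)
M(F, t) = -1/7
sqrt(209420 + (M(0, -8)*48)*a) = sqrt(209420 - 1/7*48*153) = sqrt(209420 - 48/7*153) = sqrt(209420 - 7344/7) = sqrt(1458596/7) = 2*sqrt(2552543)/7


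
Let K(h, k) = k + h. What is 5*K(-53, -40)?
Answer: -465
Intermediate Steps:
K(h, k) = h + k
5*K(-53, -40) = 5*(-53 - 40) = 5*(-93) = -465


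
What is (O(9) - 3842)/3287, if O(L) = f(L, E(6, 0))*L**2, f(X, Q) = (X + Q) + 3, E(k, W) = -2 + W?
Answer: -3032/3287 ≈ -0.92242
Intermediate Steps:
f(X, Q) = 3 + Q + X (f(X, Q) = (Q + X) + 3 = 3 + Q + X)
O(L) = L**2*(1 + L) (O(L) = (3 + (-2 + 0) + L)*L**2 = (3 - 2 + L)*L**2 = (1 + L)*L**2 = L**2*(1 + L))
(O(9) - 3842)/3287 = (9**2*(1 + 9) - 3842)/3287 = (81*10 - 3842)*(1/3287) = (810 - 3842)*(1/3287) = -3032*1/3287 = -3032/3287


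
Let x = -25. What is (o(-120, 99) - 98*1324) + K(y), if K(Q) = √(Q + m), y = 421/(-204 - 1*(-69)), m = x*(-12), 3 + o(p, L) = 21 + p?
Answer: -129854 + √601185/45 ≈ -1.2984e+5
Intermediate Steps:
o(p, L) = 18 + p (o(p, L) = -3 + (21 + p) = 18 + p)
m = 300 (m = -25*(-12) = 300)
y = -421/135 (y = 421/(-204 + 69) = 421/(-135) = 421*(-1/135) = -421/135 ≈ -3.1185)
K(Q) = √(300 + Q) (K(Q) = √(Q + 300) = √(300 + Q))
(o(-120, 99) - 98*1324) + K(y) = ((18 - 120) - 98*1324) + √(300 - 421/135) = (-102 - 129752) + √(40079/135) = -129854 + √601185/45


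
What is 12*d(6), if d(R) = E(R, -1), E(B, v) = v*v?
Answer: 12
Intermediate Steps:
E(B, v) = v²
d(R) = 1 (d(R) = (-1)² = 1)
12*d(6) = 12*1 = 12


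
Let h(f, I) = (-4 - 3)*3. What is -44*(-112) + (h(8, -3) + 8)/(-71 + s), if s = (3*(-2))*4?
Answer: 468173/95 ≈ 4928.1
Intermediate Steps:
h(f, I) = -21 (h(f, I) = -7*3 = -21)
s = -24 (s = -6*4 = -24)
-44*(-112) + (h(8, -3) + 8)/(-71 + s) = -44*(-112) + (-21 + 8)/(-71 - 24) = 4928 - 13/(-95) = 4928 - 13*(-1/95) = 4928 + 13/95 = 468173/95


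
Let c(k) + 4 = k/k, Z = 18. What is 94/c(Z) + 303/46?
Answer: -3415/138 ≈ -24.746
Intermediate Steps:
c(k) = -3 (c(k) = -4 + k/k = -4 + 1 = -3)
94/c(Z) + 303/46 = 94/(-3) + 303/46 = 94*(-⅓) + 303*(1/46) = -94/3 + 303/46 = -3415/138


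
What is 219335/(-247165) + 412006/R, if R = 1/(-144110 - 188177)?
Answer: -6767587183355493/49433 ≈ -1.3690e+11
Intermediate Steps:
R = -1/332287 (R = 1/(-332287) = -1/332287 ≈ -3.0094e-6)
219335/(-247165) + 412006/R = 219335/(-247165) + 412006/(-1/332287) = 219335*(-1/247165) + 412006*(-332287) = -43867/49433 - 136904237722 = -6767587183355493/49433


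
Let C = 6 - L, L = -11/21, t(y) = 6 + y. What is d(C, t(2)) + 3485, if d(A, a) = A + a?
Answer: 73490/21 ≈ 3499.5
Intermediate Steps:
L = -11/21 (L = -11*1/21 = -11/21 ≈ -0.52381)
C = 137/21 (C = 6 - 1*(-11/21) = 6 + 11/21 = 137/21 ≈ 6.5238)
d(C, t(2)) + 3485 = (137/21 + (6 + 2)) + 3485 = (137/21 + 8) + 3485 = 305/21 + 3485 = 73490/21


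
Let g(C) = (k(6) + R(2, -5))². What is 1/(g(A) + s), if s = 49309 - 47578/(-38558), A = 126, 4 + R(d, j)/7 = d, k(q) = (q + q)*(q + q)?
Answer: 19279/1276467100 ≈ 1.5103e-5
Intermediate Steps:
k(q) = 4*q² (k(q) = (2*q)*(2*q) = 4*q²)
R(d, j) = -28 + 7*d
g(C) = 16900 (g(C) = (4*6² + (-28 + 7*2))² = (4*36 + (-28 + 14))² = (144 - 14)² = 130² = 16900)
s = 950652000/19279 (s = 49309 - 47578*(-1)/38558 = 49309 - 1*(-23789/19279) = 49309 + 23789/19279 = 950652000/19279 ≈ 49310.)
1/(g(A) + s) = 1/(16900 + 950652000/19279) = 1/(1276467100/19279) = 19279/1276467100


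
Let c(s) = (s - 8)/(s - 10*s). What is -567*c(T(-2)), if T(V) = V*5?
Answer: 567/5 ≈ 113.40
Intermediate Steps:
T(V) = 5*V
c(s) = -(-8 + s)/(9*s) (c(s) = (-8 + s)/((-9*s)) = (-8 + s)*(-1/(9*s)) = -(-8 + s)/(9*s))
-567*c(T(-2)) = -63*(8 - 5*(-2))/(5*(-2)) = -63*(8 - 1*(-10))/(-10) = -63*(-1)*(8 + 10)/10 = -63*(-1)*18/10 = -567*(-⅕) = 567/5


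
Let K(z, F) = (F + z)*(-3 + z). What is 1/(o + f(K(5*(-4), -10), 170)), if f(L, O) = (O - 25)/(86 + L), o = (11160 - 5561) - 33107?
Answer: -776/21346063 ≈ -3.6353e-5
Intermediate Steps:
K(z, F) = (-3 + z)*(F + z)
o = -27508 (o = 5599 - 33107 = -27508)
f(L, O) = (-25 + O)/(86 + L)
1/(o + f(K(5*(-4), -10), 170)) = 1/(-27508 + (-25 + 170)/(86 + ((5*(-4))² - 3*(-10) - 15*(-4) - 50*(-4)))) = 1/(-27508 + 145/(86 + ((-20)² + 30 - 3*(-20) - 10*(-20)))) = 1/(-27508 + 145/(86 + (400 + 30 + 60 + 200))) = 1/(-27508 + 145/(86 + 690)) = 1/(-27508 + 145/776) = 1/(-21346063/776) = -776/21346063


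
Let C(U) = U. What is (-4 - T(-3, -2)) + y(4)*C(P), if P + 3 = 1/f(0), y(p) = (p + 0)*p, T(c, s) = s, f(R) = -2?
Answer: -58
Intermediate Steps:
y(p) = p² (y(p) = p*p = p²)
P = -7/2 (P = -3 + 1/(-2) = -3 - ½ = -7/2 ≈ -3.5000)
(-4 - T(-3, -2)) + y(4)*C(P) = (-4 - 1*(-2)) + 4²*(-7/2) = (-4 + 2) + 16*(-7/2) = -2 - 56 = -58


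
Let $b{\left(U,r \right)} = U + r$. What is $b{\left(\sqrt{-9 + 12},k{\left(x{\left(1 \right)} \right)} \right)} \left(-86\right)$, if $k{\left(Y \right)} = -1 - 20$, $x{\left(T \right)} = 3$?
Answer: $1806 - 86 \sqrt{3} \approx 1657.0$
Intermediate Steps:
$k{\left(Y \right)} = -21$ ($k{\left(Y \right)} = -1 - 20 = -21$)
$b{\left(\sqrt{-9 + 12},k{\left(x{\left(1 \right)} \right)} \right)} \left(-86\right) = \left(\sqrt{-9 + 12} - 21\right) \left(-86\right) = \left(\sqrt{3} - 21\right) \left(-86\right) = \left(-21 + \sqrt{3}\right) \left(-86\right) = 1806 - 86 \sqrt{3}$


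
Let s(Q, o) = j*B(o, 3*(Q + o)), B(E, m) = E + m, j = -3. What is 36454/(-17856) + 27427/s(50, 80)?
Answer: -45094721/2098080 ≈ -21.493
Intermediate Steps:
s(Q, o) = -12*o - 9*Q (s(Q, o) = -3*(o + 3*(Q + o)) = -3*(o + (3*Q + 3*o)) = -3*(3*Q + 4*o) = -12*o - 9*Q)
36454/(-17856) + 27427/s(50, 80) = 36454/(-17856) + 27427/(-12*80 - 9*50) = 36454*(-1/17856) + 27427/(-960 - 450) = -18227/8928 + 27427/(-1410) = -18227/8928 + 27427*(-1/1410) = -18227/8928 - 27427/1410 = -45094721/2098080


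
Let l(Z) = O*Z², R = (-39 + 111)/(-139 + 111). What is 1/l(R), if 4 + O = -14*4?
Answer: -49/19440 ≈ -0.0025206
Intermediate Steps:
O = -60 (O = -4 - 14*4 = -4 - 56 = -60)
R = -18/7 (R = 72/(-28) = 72*(-1/28) = -18/7 ≈ -2.5714)
l(Z) = -60*Z²
1/l(R) = 1/(-60*(-18/7)²) = 1/(-60*324/49) = 1/(-19440/49) = -49/19440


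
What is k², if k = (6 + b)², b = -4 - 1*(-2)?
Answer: 256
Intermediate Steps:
b = -2 (b = -4 + 2 = -2)
k = 16 (k = (6 - 2)² = 4² = 16)
k² = 16² = 256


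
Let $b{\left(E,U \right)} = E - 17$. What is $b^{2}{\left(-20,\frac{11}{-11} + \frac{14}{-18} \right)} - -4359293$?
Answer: $4360662$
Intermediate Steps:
$b{\left(E,U \right)} = -17 + E$
$b^{2}{\left(-20,\frac{11}{-11} + \frac{14}{-18} \right)} - -4359293 = \left(-17 - 20\right)^{2} - -4359293 = \left(-37\right)^{2} + 4359293 = 1369 + 4359293 = 4360662$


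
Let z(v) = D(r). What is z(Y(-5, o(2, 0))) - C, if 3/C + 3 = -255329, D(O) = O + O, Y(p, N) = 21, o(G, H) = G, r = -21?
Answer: -10723941/255332 ≈ -42.000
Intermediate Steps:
D(O) = 2*O
z(v) = -42 (z(v) = 2*(-21) = -42)
C = -3/255332 (C = 3/(-3 - 255329) = 3/(-255332) = 3*(-1/255332) = -3/255332 ≈ -1.1749e-5)
z(Y(-5, o(2, 0))) - C = -42 - 1*(-3/255332) = -42 + 3/255332 = -10723941/255332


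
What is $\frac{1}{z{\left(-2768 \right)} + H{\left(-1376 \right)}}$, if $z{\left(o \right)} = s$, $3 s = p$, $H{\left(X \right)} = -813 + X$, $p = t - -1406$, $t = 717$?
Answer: $- \frac{3}{4444} \approx -0.00067507$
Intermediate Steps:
$p = 2123$ ($p = 717 - -1406 = 717 + 1406 = 2123$)
$s = \frac{2123}{3}$ ($s = \frac{1}{3} \cdot 2123 = \frac{2123}{3} \approx 707.67$)
$z{\left(o \right)} = \frac{2123}{3}$
$\frac{1}{z{\left(-2768 \right)} + H{\left(-1376 \right)}} = \frac{1}{\frac{2123}{3} - 2189} = \frac{1}{- \frac{4444}{3}} = - \frac{3}{4444}$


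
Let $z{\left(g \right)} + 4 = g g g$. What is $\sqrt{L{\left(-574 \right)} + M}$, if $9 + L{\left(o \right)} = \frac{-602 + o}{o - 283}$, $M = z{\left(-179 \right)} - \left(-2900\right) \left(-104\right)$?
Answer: $\frac{8 i \sqrt{69278630494}}{857} \approx 2457.0 i$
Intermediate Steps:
$z{\left(g \right)} = -4 + g^{3}$ ($z{\left(g \right)} = -4 + g g g = -4 + g^{2} g = -4 + g^{3}$)
$M = -6036943$ ($M = \left(-4 + \left(-179\right)^{3}\right) - \left(-2900\right) \left(-104\right) = \left(-4 - 5735339\right) - 301600 = -5735343 - 301600 = -6036943$)
$L{\left(o \right)} = -9 + \frac{-602 + o}{-283 + o}$ ($L{\left(o \right)} = -9 + \frac{-602 + o}{o - 283} = -9 + \frac{-602 + o}{-283 + o}$)
$\sqrt{L{\left(-574 \right)} + M} = \sqrt{\frac{1945 - -4592}{-283 - 574} - 6036943} = \sqrt{\frac{1945 + 4592}{-857} - 6036943} = \sqrt{\left(- \frac{1}{857}\right) 6537 - 6036943} = \sqrt{- \frac{6537}{857} - 6036943} = \sqrt{- \frac{5173666688}{857}} = \frac{8 i \sqrt{69278630494}}{857}$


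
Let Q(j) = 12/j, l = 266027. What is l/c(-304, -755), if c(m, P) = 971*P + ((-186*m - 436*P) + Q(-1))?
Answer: -266027/347393 ≈ -0.76578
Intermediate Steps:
c(m, P) = -12 - 186*m + 535*P (c(m, P) = 971*P + ((-186*m - 436*P) + 12/(-1)) = 971*P + ((-436*P - 186*m) + 12*(-1)) = 971*P + ((-436*P - 186*m) - 12) = 971*P + (-12 - 436*P - 186*m) = -12 - 186*m + 535*P)
l/c(-304, -755) = 266027/(-12 - 186*(-304) + 535*(-755)) = 266027/(-12 + 56544 - 403925) = 266027/(-347393) = 266027*(-1/347393) = -266027/347393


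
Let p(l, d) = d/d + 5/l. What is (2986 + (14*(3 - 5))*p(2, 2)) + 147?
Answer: 3035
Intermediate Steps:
p(l, d) = 1 + 5/l
(2986 + (14*(3 - 5))*p(2, 2)) + 147 = (2986 + (14*(3 - 5))*((5 + 2)/2)) + 147 = (2986 + (14*(-2))*((½)*7)) + 147 = (2986 - 28*7/2) + 147 = (2986 - 98) + 147 = 2888 + 147 = 3035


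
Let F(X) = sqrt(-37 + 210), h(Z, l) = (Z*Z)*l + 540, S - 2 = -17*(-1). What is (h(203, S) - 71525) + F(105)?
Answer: 711986 + sqrt(173) ≈ 7.1200e+5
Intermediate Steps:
S = 19 (S = 2 - 17*(-1) = 2 + 17 = 19)
h(Z, l) = 540 + l*Z**2 (h(Z, l) = Z**2*l + 540 = l*Z**2 + 540 = 540 + l*Z**2)
F(X) = sqrt(173)
(h(203, S) - 71525) + F(105) = ((540 + 19*203**2) - 71525) + sqrt(173) = ((540 + 19*41209) - 71525) + sqrt(173) = ((540 + 782971) - 71525) + sqrt(173) = (783511 - 71525) + sqrt(173) = 711986 + sqrt(173)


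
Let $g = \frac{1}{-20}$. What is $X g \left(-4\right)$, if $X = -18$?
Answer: $- \frac{18}{5} \approx -3.6$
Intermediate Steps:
$g = - \frac{1}{20} \approx -0.05$
$X g \left(-4\right) = \left(-18\right) \left(- \frac{1}{20}\right) \left(-4\right) = \frac{9}{10} \left(-4\right) = - \frac{18}{5}$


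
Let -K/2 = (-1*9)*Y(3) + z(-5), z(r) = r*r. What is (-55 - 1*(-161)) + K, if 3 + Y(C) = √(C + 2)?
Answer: 2 + 18*√5 ≈ 42.249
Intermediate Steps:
Y(C) = -3 + √(2 + C) (Y(C) = -3 + √(C + 2) = -3 + √(2 + C))
z(r) = r²
K = -104 + 18*√5 (K = -2*((-1*9)*(-3 + √(2 + 3)) + (-5)²) = -2*(-9*(-3 + √5) + 25) = -2*((27 - 9*√5) + 25) = -2*(52 - 9*√5) = -104 + 18*√5 ≈ -63.751)
(-55 - 1*(-161)) + K = (-55 - 1*(-161)) + (-104 + 18*√5) = (-55 + 161) + (-104 + 18*√5) = 106 + (-104 + 18*√5) = 2 + 18*√5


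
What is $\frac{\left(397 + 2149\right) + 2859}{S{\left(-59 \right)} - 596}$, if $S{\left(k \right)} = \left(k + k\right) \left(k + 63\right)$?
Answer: $- \frac{5405}{1068} \approx -5.0609$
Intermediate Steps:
$S{\left(k \right)} = 2 k \left(63 + k\right)$
$\frac{\left(397 + 2149\right) + 2859}{S{\left(-59 \right)} - 596} = \frac{\left(397 + 2149\right) + 2859}{2 \left(-59\right) \left(63 - 59\right) - 596} = \frac{2546 + 2859}{2 \left(-59\right) 4 - 596} = \frac{5405}{-472 - 596} = \frac{5405}{-1068} = 5405 \left(- \frac{1}{1068}\right) = - \frac{5405}{1068}$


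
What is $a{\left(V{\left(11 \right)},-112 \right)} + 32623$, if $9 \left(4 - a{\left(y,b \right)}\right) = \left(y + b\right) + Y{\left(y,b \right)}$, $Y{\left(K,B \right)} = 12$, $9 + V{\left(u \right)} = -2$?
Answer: $\frac{97918}{3} \approx 32639.0$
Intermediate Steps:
$V{\left(u \right)} = -11$ ($V{\left(u \right)} = -9 - 2 = -11$)
$a{\left(y,b \right)} = \frac{8}{3} - \frac{b}{9} - \frac{y}{9}$ ($a{\left(y,b \right)} = 4 - \frac{\left(y + b\right) + 12}{9} = 4 - \frac{\left(b + y\right) + 12}{9} = 4 - \frac{12 + b + y}{9} = 4 - \left(\frac{4}{3} + \frac{b}{9} + \frac{y}{9}\right) = \frac{8}{3} - \frac{b}{9} - \frac{y}{9}$)
$a{\left(V{\left(11 \right)},-112 \right)} + 32623 = \left(\frac{8}{3} - - \frac{112}{9} - - \frac{11}{9}\right) + 32623 = \left(\frac{8}{3} + \frac{112}{9} + \frac{11}{9}\right) + 32623 = \frac{49}{3} + 32623 = \frac{97918}{3}$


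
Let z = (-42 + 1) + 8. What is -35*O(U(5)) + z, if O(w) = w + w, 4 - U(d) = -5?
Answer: -663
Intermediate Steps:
U(d) = 9 (U(d) = 4 - 1*(-5) = 4 + 5 = 9)
z = -33 (z = -41 + 8 = -33)
O(w) = 2*w
-35*O(U(5)) + z = -70*9 - 33 = -35*18 - 33 = -630 - 33 = -663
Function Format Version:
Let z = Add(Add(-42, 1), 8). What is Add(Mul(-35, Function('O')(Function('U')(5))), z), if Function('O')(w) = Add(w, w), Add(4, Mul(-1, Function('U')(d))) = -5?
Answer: -663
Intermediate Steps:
Function('U')(d) = 9 (Function('U')(d) = Add(4, Mul(-1, -5)) = Add(4, 5) = 9)
z = -33 (z = Add(-41, 8) = -33)
Function('O')(w) = Mul(2, w)
Add(Mul(-35, Function('O')(Function('U')(5))), z) = Add(Mul(-35, Mul(2, 9)), -33) = Add(Mul(-35, 18), -33) = Add(-630, -33) = -663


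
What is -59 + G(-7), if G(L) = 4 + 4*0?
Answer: -55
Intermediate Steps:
G(L) = 4 (G(L) = 4 + 0 = 4)
-59 + G(-7) = -59 + 4 = -55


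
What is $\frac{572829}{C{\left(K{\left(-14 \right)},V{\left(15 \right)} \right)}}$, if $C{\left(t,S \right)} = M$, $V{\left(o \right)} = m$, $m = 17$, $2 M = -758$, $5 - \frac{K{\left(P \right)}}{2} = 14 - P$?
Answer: $- \frac{572829}{379} \approx -1511.4$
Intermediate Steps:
$K{\left(P \right)} = -18 + 2 P$ ($K{\left(P \right)} = 10 - 2 \left(14 - P\right) = 10 + \left(-28 + 2 P\right) = -18 + 2 P$)
$M = -379$ ($M = \frac{1}{2} \left(-758\right) = -379$)
$V{\left(o \right)} = 17$
$C{\left(t,S \right)} = -379$
$\frac{572829}{C{\left(K{\left(-14 \right)},V{\left(15 \right)} \right)}} = \frac{572829}{-379} = 572829 \left(- \frac{1}{379}\right) = - \frac{572829}{379}$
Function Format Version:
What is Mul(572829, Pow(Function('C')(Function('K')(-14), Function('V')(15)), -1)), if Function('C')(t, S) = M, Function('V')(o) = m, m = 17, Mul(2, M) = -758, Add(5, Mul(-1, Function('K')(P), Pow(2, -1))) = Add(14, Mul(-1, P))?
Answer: Rational(-572829, 379) ≈ -1511.4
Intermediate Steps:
Function('K')(P) = Add(-18, Mul(2, P)) (Function('K')(P) = Add(10, Mul(-2, Add(14, Mul(-1, P)))) = Add(10, Add(-28, Mul(2, P))) = Add(-18, Mul(2, P)))
M = -379 (M = Mul(Rational(1, 2), -758) = -379)
Function('V')(o) = 17
Function('C')(t, S) = -379
Mul(572829, Pow(Function('C')(Function('K')(-14), Function('V')(15)), -1)) = Mul(572829, Pow(-379, -1)) = Mul(572829, Rational(-1, 379)) = Rational(-572829, 379)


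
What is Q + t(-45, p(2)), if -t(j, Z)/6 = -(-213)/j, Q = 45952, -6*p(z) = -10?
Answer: 229902/5 ≈ 45980.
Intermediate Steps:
p(z) = 5/3 (p(z) = -1/6*(-10) = 5/3)
t(j, Z) = -1278/j (t(j, Z) = -(-6)*(-213/j) = -1278/j)
Q + t(-45, p(2)) = 45952 - 1278/(-45) = 45952 - 1278*(-1/45) = 45952 + 142/5 = 229902/5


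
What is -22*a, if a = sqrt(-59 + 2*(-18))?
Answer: -22*I*sqrt(95) ≈ -214.43*I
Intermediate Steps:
a = I*sqrt(95) (a = sqrt(-59 - 36) = sqrt(-95) = I*sqrt(95) ≈ 9.7468*I)
-22*a = -22*I*sqrt(95)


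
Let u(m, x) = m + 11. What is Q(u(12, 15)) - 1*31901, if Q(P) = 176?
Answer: -31725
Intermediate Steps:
u(m, x) = 11 + m
Q(u(12, 15)) - 1*31901 = 176 - 1*31901 = 176 - 31901 = -31725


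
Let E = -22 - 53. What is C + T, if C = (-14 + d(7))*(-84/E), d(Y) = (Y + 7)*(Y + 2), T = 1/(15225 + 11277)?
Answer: 83110297/662550 ≈ 125.44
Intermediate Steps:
T = 1/26502 ≈ 3.7733e-5
E = -75
d(Y) = (2 + Y)*(7 + Y) (d(Y) = (7 + Y)*(2 + Y) = (2 + Y)*(7 + Y))
C = 3136/25 (C = (-14 + (14 + 7**2 + 9*7))*(-84/(-75)) = (-14 + (14 + 49 + 63))*(-84*(-1/75)) = (-14 + 126)*(28/25) = 112*(28/25) = 3136/25 ≈ 125.44)
C + T = 3136/25 + 1/26502 = 83110297/662550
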